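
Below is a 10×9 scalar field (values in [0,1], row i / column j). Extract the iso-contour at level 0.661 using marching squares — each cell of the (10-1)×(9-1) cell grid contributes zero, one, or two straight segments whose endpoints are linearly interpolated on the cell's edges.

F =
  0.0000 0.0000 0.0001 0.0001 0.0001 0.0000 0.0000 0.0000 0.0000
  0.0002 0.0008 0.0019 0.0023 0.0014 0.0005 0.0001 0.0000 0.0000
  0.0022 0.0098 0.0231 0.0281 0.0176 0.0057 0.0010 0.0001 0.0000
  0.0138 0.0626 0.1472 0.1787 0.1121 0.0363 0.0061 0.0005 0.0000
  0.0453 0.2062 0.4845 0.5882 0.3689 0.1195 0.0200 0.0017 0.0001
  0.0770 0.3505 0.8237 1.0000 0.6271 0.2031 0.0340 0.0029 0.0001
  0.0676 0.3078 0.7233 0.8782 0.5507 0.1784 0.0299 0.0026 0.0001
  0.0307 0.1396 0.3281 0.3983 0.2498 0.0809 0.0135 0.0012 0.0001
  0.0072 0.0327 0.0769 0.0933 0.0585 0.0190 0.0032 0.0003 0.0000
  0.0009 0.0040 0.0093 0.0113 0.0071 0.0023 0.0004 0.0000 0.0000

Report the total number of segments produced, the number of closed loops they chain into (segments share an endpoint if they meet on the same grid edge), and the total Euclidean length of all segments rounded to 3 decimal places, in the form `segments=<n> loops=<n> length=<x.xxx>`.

cell (4,1): code 0100 → (4.520,2.000)–(5.000,1.656)
cell (4,2): code 1100 → (4.177,3.000)–(4.520,2.000)
cell (4,3): code 1000 → (5.000,3.909)–(4.177,3.000)
cell (5,1): code 0110 → (5.000,1.656)–(6.000,1.850)
cell (5,3): code 1001 → (6.000,3.663)–(5.000,3.909)
cell (6,1): code 0010 → (6.000,1.850)–(6.158,2.000)
cell (6,2): code 0011 → (6.158,2.000)–(6.453,3.000)
cell (6,3): code 0001 → (6.453,3.000)–(6.000,3.663)
total: 8 segments, chained into 1 closed loop(s), length Σ = 6.985445

segments=8 loops=1 length=6.985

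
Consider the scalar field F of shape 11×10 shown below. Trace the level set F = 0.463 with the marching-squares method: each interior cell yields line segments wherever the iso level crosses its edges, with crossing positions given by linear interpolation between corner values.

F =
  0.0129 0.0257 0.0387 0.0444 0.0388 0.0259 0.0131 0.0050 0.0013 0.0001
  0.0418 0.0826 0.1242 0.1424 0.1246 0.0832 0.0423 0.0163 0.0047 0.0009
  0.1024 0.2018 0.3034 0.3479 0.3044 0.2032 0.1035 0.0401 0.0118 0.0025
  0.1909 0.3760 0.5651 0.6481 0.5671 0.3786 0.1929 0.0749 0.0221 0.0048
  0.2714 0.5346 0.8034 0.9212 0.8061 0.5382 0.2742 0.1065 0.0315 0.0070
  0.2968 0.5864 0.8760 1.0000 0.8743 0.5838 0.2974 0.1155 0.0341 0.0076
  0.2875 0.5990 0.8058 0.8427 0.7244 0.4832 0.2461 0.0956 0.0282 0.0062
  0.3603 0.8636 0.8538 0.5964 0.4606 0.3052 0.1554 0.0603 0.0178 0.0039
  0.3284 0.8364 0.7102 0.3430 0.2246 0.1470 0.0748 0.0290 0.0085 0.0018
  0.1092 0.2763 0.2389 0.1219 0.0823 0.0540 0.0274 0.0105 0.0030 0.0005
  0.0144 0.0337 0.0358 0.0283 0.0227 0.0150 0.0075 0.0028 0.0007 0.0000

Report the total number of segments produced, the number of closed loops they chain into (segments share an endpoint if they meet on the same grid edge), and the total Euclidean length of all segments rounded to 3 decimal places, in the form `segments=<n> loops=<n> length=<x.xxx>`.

cell (2,1): code 0100 → (2.610,2.000)–(3.000,1.460)
cell (2,2): code 1100 → (2.383,3.000)–(2.610,2.000)
cell (2,3): code 1100 → (2.604,4.000)–(2.383,3.000)
cell (2,4): code 1000 → (3.000,4.552)–(2.604,4.000)
cell (3,0): code 0100 → (3.549,1.000)–(4.000,0.728)
cell (3,1): code 1110 → (3.000,1.460)–(3.549,1.000)
cell (3,4): code 1101 → (3.529,5.000)–(3.000,4.552)
cell (3,5): code 1000 → (4.000,5.285)–(3.529,5.000)
cell (4,0): code 0110 → (4.000,0.728)–(5.000,0.574)
cell (4,5): code 1001 → (5.000,5.422)–(4.000,5.285)
cell (5,0): code 0110 → (5.000,0.574)–(6.000,0.563)
cell (5,5): code 1001 → (6.000,5.085)–(5.000,5.422)
cell (6,0): code 0110 → (6.000,0.563)–(7.000,0.204)
cell (6,3): code 1011 → (7.000,3.982)–(6.991,4.000)
cell (6,4): code 0011 → (6.991,4.000)–(6.113,5.000)
cell (6,5): code 0001 → (6.113,5.000)–(6.000,5.085)
cell (7,0): code 0110 → (7.000,0.204)–(8.000,0.265)
cell (7,2): code 1011 → (8.000,2.673)–(7.526,3.000)
cell (7,3): code 0001 → (7.526,3.000)–(7.000,3.982)
cell (8,0): code 0010 → (8.000,0.265)–(8.667,1.000)
cell (8,1): code 0011 → (8.667,1.000)–(8.525,2.000)
cell (8,2): code 0001 → (8.525,2.000)–(8.000,2.673)
total: 22 segments, chained into 1 closed loop(s), length Σ = 18.060260

segments=22 loops=1 length=18.060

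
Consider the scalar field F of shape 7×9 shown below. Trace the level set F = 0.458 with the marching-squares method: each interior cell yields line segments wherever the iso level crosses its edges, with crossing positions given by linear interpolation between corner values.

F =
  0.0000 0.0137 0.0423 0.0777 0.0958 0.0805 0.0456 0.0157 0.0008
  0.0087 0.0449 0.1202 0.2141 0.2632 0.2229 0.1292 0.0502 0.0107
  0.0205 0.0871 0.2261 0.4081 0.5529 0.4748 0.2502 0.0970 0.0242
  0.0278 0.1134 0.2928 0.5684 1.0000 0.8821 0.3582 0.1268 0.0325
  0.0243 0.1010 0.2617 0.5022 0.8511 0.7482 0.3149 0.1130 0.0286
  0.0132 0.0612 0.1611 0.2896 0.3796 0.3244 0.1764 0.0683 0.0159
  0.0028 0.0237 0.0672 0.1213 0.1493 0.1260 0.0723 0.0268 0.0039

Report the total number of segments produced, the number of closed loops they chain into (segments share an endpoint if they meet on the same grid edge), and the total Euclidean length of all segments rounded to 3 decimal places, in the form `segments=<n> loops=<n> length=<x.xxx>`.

cell (1,3): code 0100 → (1.672,4.000)–(2.000,3.345)
cell (1,4): code 1100 → (1.933,5.000)–(1.672,4.000)
cell (1,5): code 1000 → (2.000,5.075)–(1.933,5.000)
cell (2,2): code 0100 → (2.311,3.000)–(3.000,2.599)
cell (2,3): code 1110 → (2.000,3.345)–(2.311,3.000)
cell (2,5): code 1001 → (3.000,5.810)–(2.000,5.075)
cell (3,2): code 0110 → (3.000,2.599)–(4.000,2.816)
cell (3,5): code 1001 → (4.000,5.670)–(3.000,5.810)
cell (4,2): code 0010 → (4.000,2.816)–(4.208,3.000)
cell (4,3): code 0011 → (4.208,3.000)–(4.834,4.000)
cell (4,4): code 0011 → (4.834,4.000)–(4.685,5.000)
cell (4,5): code 0001 → (4.685,5.000)–(4.000,5.670)
total: 12 segments, chained into 1 closed loop(s), length Σ = 9.827381

segments=12 loops=1 length=9.827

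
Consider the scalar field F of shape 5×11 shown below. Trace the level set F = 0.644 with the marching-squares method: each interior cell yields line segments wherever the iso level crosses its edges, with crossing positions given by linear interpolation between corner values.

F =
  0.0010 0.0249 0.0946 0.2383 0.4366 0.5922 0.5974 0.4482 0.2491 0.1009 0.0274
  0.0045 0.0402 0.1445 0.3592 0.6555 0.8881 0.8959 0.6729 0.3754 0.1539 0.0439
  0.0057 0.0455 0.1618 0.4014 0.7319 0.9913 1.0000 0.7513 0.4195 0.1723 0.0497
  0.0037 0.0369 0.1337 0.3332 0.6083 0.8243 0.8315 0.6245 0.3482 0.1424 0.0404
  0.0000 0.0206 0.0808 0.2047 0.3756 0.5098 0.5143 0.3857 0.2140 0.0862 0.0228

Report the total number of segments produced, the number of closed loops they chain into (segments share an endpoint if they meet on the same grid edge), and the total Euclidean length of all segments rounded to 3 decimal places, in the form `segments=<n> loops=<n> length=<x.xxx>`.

cell (0,3): code 0100 → (0.947,4.000)–(1.000,3.961)
cell (0,4): code 1100 → (0.175,5.000)–(0.947,4.000)
cell (0,5): code 1100 → (0.156,6.000)–(0.175,5.000)
cell (0,6): code 1100 → (0.871,7.000)–(0.156,6.000)
cell (0,7): code 1000 → (1.000,7.097)–(0.871,7.000)
cell (1,3): code 0110 → (1.000,3.961)–(2.000,3.734)
cell (1,7): code 1001 → (2.000,7.323)–(1.000,7.097)
cell (2,3): code 0010 → (2.000,3.734)–(2.711,4.000)
cell (2,4): code 0111 → (2.711,4.000)–(3.000,4.165)
cell (2,6): code 1011 → (3.000,6.906)–(2.846,7.000)
cell (2,7): code 0001 → (2.846,7.000)–(2.000,7.323)
cell (3,4): code 0010 → (3.000,4.165)–(3.573,5.000)
cell (3,5): code 0011 → (3.573,5.000)–(3.591,6.000)
cell (3,6): code 0001 → (3.591,6.000)–(3.000,6.906)
total: 14 segments, chained into 1 closed loop(s), length Σ = 11.043167

segments=14 loops=1 length=11.043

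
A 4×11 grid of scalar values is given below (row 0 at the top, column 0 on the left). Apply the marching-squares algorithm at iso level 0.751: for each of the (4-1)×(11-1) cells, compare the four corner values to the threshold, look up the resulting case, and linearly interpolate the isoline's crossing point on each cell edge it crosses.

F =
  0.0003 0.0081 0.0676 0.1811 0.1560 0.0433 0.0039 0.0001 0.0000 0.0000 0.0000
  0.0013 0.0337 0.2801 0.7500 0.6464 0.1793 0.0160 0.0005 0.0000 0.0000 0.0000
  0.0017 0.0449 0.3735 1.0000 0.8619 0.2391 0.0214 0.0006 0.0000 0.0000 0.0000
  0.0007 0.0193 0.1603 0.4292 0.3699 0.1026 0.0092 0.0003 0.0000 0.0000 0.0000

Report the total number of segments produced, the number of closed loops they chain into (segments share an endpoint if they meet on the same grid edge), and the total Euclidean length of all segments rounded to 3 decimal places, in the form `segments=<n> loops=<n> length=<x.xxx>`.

cell (1,2): code 0100 → (1.004,3.000)–(2.000,2.603)
cell (1,3): code 1100 → (1.485,4.000)–(1.004,3.000)
cell (1,4): code 1000 → (2.000,4.178)–(1.485,4.000)
cell (2,2): code 0010 → (2.000,2.603)–(2.436,3.000)
cell (2,3): code 0011 → (2.436,3.000)–(2.225,4.000)
cell (2,4): code 0001 → (2.225,4.000)–(2.000,4.178)
total: 6 segments, chained into 1 closed loop(s), length Σ = 4.626131

segments=6 loops=1 length=4.626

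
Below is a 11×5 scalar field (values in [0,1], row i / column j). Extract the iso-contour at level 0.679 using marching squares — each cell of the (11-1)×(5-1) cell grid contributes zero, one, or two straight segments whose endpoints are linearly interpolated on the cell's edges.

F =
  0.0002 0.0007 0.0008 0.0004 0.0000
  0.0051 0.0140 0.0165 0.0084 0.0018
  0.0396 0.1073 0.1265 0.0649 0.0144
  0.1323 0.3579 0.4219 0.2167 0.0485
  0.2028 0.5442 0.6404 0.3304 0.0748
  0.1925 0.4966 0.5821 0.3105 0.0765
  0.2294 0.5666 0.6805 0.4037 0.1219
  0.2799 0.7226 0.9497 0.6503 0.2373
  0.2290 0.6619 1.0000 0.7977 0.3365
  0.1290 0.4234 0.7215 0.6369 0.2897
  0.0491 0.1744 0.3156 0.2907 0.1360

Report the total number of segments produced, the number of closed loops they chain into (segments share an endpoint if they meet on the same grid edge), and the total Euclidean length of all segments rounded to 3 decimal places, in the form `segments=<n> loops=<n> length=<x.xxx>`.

cell (5,1): code 0100 → (5.985,2.000)–(6.000,1.987)
cell (5,2): code 1000 → (6.000,2.005)–(5.985,2.000)
cell (6,0): code 0100 → (6.721,1.000)–(7.000,0.902)
cell (6,1): code 1110 → (6.000,1.987)–(6.721,1.000)
cell (6,2): code 1001 → (7.000,2.904)–(6.000,2.005)
cell (7,0): code 0010 → (7.000,0.902)–(7.718,1.000)
cell (7,1): code 0111 → (7.718,1.000)–(8.000,1.051)
cell (7,2): code 1101 → (7.195,3.000)–(7.000,2.904)
cell (7,3): code 1000 → (8.000,3.257)–(7.195,3.000)
cell (8,1): code 0110 → (8.000,1.051)–(9.000,1.857)
cell (8,2): code 1011 → (9.000,2.502)–(8.738,3.000)
cell (8,3): code 0001 → (8.738,3.000)–(8.000,3.257)
cell (9,1): code 0010 → (9.000,1.857)–(9.105,2.000)
cell (9,2): code 0001 → (9.105,2.000)–(9.000,2.502)
total: 14 segments, chained into 1 closed loop(s), length Σ = 8.291743

segments=14 loops=1 length=8.292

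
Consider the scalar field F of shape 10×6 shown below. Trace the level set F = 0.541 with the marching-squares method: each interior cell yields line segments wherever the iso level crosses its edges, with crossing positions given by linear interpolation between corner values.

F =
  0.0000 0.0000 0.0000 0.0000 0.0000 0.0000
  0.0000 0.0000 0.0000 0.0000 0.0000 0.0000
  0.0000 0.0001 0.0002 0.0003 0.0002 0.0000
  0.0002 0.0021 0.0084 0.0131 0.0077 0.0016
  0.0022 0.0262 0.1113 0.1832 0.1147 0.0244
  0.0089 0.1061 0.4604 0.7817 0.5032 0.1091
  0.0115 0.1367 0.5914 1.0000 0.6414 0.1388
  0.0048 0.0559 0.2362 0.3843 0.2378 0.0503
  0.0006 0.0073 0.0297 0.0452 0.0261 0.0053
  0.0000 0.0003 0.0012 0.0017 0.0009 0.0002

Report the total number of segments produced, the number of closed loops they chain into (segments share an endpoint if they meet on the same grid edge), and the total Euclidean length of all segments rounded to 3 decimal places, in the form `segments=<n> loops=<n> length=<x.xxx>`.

cell (4,2): code 0100 → (4.598,3.000)–(5.000,2.251)
cell (4,3): code 1000 → (5.000,3.864)–(4.598,3.000)
cell (5,1): code 0100 → (5.615,2.000)–(6.000,1.889)
cell (5,2): code 1110 → (5.000,2.251)–(5.615,2.000)
cell (5,3): code 1101 → (5.274,4.000)–(5.000,3.864)
cell (5,4): code 1000 → (6.000,4.200)–(5.274,4.000)
cell (6,1): code 0010 → (6.000,1.889)–(6.142,2.000)
cell (6,2): code 0011 → (6.142,2.000)–(6.745,3.000)
cell (6,3): code 0011 → (6.745,3.000)–(6.249,4.000)
cell (6,4): code 0001 → (6.249,4.000)–(6.000,4.200)
total: 10 segments, chained into 1 closed loop(s), length Σ = 6.710861

segments=10 loops=1 length=6.711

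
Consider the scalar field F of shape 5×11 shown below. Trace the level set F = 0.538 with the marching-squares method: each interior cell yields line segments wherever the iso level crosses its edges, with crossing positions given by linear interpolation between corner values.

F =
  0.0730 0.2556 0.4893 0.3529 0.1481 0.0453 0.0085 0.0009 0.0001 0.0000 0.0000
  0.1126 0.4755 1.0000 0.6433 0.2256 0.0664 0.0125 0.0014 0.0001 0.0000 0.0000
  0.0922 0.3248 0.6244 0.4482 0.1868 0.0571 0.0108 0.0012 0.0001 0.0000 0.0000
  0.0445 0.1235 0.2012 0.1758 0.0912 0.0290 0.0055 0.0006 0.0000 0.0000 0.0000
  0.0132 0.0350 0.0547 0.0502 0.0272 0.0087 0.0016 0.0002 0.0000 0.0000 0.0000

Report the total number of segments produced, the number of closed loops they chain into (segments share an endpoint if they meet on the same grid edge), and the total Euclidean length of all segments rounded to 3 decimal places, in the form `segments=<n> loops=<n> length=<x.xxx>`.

segments=8 loops=1 length=6.171

cell (0,1): code 0100 → (0.095,2.000)–(1.000,1.119)
cell (0,2): code 1100 → (0.637,3.000)–(0.095,2.000)
cell (0,3): code 1000 → (1.000,3.252)–(0.637,3.000)
cell (1,1): code 0110 → (1.000,1.119)–(2.000,1.712)
cell (1,2): code 1011 → (2.000,2.490)–(1.540,3.000)
cell (1,3): code 0001 → (1.540,3.000)–(1.000,3.252)
cell (2,1): code 0010 → (2.000,1.712)–(2.204,2.000)
cell (2,2): code 0001 → (2.204,2.000)–(2.000,2.490)
total: 8 segments, chained into 1 closed loop(s), length Σ = 6.170959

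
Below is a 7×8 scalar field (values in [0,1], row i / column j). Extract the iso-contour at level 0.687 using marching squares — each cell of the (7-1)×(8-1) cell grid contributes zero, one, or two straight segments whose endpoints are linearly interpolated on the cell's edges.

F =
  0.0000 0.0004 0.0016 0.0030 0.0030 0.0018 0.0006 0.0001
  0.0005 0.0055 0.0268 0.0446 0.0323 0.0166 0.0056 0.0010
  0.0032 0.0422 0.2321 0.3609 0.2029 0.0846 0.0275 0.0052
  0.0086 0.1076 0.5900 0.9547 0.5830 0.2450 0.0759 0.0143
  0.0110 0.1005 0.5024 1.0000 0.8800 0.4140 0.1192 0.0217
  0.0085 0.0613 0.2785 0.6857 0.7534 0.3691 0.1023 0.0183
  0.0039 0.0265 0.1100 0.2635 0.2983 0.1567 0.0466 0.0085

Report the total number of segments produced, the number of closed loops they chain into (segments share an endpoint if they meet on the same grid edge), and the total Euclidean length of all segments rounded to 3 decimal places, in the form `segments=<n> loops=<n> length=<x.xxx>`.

cell (2,2): code 0100 → (2.549,3.000)–(3.000,2.266)
cell (2,3): code 1000 → (3.000,3.720)–(2.549,3.000)
cell (3,2): code 0110 → (3.000,2.266)–(4.000,2.371)
cell (3,3): code 1101 → (3.350,4.000)–(3.000,3.720)
cell (3,4): code 1000 → (4.000,4.414)–(3.350,4.000)
cell (4,2): code 0010 → (4.000,2.371)–(4.996,3.000)
cell (4,3): code 0111 → (4.996,3.000)–(5.000,3.019)
cell (4,4): code 1001 → (5.000,4.173)–(4.000,4.414)
cell (5,3): code 0010 → (5.000,3.019)–(5.146,4.000)
cell (5,4): code 0001 → (5.146,4.000)–(5.000,4.173)
total: 10 segments, chained into 1 closed loop(s), length Σ = 7.379380

segments=10 loops=1 length=7.379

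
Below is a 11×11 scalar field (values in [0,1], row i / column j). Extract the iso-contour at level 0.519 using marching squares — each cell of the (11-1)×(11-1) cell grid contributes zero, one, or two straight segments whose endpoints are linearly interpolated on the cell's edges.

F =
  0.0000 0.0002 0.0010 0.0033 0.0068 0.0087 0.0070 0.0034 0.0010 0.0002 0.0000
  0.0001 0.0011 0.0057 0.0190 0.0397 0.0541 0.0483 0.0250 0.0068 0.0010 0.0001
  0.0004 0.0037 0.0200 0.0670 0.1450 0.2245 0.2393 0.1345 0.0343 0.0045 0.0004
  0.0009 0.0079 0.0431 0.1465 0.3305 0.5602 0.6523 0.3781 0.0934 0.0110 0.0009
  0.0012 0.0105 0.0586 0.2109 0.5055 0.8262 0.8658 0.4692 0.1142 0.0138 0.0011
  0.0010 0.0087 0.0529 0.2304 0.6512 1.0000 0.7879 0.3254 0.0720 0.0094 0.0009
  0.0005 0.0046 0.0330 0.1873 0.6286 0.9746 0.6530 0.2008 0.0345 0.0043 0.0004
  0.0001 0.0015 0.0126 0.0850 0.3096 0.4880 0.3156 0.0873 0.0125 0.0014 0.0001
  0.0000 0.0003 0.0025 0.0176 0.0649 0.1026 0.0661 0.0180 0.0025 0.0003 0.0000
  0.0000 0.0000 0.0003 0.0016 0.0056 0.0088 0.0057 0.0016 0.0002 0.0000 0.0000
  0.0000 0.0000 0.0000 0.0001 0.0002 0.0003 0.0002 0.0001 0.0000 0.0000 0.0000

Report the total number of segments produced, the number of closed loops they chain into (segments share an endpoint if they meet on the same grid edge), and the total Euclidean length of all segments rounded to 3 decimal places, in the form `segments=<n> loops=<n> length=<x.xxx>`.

segments=14 loops=1 length=11.525

cell (2,4): code 0100 → (2.877,5.000)–(3.000,4.821)
cell (2,5): code 1100 → (2.677,6.000)–(2.877,5.000)
cell (2,6): code 1000 → (3.000,6.486)–(2.677,6.000)
cell (3,4): code 0110 → (3.000,4.821)–(4.000,4.042)
cell (3,6): code 1001 → (4.000,6.874)–(3.000,6.486)
cell (4,3): code 0100 → (4.093,4.000)–(5.000,3.686)
cell (4,4): code 1110 → (4.000,4.042)–(4.093,4.000)
cell (4,6): code 1001 → (5.000,6.581)–(4.000,6.874)
cell (5,3): code 0110 → (5.000,3.686)–(6.000,3.752)
cell (5,6): code 1001 → (6.000,6.296)–(5.000,6.581)
cell (6,3): code 0010 → (6.000,3.752)–(6.344,4.000)
cell (6,4): code 0011 → (6.344,4.000)–(6.936,5.000)
cell (6,5): code 0011 → (6.936,5.000)–(6.397,6.000)
cell (6,6): code 0001 → (6.397,6.000)–(6.000,6.296)
total: 14 segments, chained into 1 closed loop(s), length Σ = 11.524758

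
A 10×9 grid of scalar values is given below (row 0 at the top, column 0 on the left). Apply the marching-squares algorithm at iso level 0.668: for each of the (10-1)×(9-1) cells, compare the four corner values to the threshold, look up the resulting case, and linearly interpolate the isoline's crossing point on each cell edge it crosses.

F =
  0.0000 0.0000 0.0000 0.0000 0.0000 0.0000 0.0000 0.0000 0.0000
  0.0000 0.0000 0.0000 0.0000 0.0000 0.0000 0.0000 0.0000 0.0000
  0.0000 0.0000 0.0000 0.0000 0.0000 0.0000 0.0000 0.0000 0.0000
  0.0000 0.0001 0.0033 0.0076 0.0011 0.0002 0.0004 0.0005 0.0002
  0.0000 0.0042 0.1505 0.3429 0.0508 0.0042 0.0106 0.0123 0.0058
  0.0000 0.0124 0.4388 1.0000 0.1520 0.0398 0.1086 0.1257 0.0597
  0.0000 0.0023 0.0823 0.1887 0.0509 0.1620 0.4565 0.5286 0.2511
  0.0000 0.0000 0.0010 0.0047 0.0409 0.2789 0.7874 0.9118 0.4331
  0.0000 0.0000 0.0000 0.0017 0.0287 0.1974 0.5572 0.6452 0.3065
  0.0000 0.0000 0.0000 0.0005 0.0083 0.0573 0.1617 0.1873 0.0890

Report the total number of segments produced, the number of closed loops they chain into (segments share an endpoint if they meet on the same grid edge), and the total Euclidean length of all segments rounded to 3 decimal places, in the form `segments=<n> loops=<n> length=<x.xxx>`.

cell (4,2): code 0100 → (4.495,3.000)–(5.000,2.408)
cell (4,3): code 1000 → (5.000,3.392)–(4.495,3.000)
cell (5,2): code 0010 → (5.000,2.408)–(5.409,3.000)
cell (5,3): code 0001 → (5.409,3.000)–(5.000,3.392)
cell (6,5): code 0100 → (6.639,6.000)–(7.000,5.765)
cell (6,6): code 1100 → (6.364,7.000)–(6.639,6.000)
cell (6,7): code 1000 → (7.000,7.509)–(6.364,7.000)
cell (7,5): code 0010 → (7.000,5.765)–(7.519,6.000)
cell (7,6): code 0011 → (7.519,6.000)–(7.914,7.000)
cell (7,7): code 0001 → (7.914,7.000)–(7.000,7.509)
total: 10 segments, chained into 2 closed loop(s), length Σ = 7.677100

segments=10 loops=2 length=7.677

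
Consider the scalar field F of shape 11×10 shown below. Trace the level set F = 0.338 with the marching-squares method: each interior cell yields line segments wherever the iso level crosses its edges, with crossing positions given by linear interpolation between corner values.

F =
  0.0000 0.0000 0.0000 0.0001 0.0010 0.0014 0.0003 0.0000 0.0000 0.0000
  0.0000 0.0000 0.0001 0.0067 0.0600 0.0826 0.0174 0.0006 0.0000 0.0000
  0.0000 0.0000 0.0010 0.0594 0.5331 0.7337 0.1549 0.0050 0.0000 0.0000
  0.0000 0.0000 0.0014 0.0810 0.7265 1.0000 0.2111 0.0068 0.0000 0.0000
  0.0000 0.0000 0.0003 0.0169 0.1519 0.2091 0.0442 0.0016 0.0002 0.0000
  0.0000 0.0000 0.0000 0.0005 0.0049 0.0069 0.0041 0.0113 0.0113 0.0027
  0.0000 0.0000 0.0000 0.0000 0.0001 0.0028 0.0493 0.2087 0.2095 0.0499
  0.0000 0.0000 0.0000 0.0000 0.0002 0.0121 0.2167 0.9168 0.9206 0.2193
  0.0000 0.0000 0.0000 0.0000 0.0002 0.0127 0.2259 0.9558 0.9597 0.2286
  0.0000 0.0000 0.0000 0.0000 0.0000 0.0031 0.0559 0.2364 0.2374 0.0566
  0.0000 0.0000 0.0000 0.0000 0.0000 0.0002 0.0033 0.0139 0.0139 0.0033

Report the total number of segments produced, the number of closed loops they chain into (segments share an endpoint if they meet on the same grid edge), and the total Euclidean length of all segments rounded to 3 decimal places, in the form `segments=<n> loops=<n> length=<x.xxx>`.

cell (1,3): code 0100 → (1.588,4.000)–(2.000,3.588)
cell (1,4): code 1100 → (1.392,5.000)–(1.588,4.000)
cell (1,5): code 1000 → (2.000,5.684)–(1.392,5.000)
cell (2,3): code 0110 → (2.000,3.588)–(3.000,3.398)
cell (2,5): code 1001 → (3.000,5.839)–(2.000,5.684)
cell (3,3): code 0010 → (3.000,3.398)–(3.676,4.000)
cell (3,4): code 0011 → (3.676,4.000)–(3.837,5.000)
cell (3,5): code 0001 → (3.837,5.000)–(3.000,5.839)
cell (6,6): code 0100 → (6.183,7.000)–(7.000,6.173)
cell (6,7): code 1100 → (6.181,8.000)–(6.183,7.000)
cell (6,8): code 1000 → (7.000,8.831)–(6.181,8.000)
cell (7,6): code 0110 → (7.000,6.173)–(8.000,6.154)
cell (7,8): code 1001 → (8.000,8.850)–(7.000,8.831)
cell (8,6): code 0010 → (8.000,6.154)–(8.859,7.000)
cell (8,7): code 0011 → (8.859,7.000)–(8.861,8.000)
cell (8,8): code 0001 → (8.861,8.000)–(8.000,8.850)
total: 16 segments, chained into 2 closed loop(s), length Σ = 16.395150

segments=16 loops=2 length=16.395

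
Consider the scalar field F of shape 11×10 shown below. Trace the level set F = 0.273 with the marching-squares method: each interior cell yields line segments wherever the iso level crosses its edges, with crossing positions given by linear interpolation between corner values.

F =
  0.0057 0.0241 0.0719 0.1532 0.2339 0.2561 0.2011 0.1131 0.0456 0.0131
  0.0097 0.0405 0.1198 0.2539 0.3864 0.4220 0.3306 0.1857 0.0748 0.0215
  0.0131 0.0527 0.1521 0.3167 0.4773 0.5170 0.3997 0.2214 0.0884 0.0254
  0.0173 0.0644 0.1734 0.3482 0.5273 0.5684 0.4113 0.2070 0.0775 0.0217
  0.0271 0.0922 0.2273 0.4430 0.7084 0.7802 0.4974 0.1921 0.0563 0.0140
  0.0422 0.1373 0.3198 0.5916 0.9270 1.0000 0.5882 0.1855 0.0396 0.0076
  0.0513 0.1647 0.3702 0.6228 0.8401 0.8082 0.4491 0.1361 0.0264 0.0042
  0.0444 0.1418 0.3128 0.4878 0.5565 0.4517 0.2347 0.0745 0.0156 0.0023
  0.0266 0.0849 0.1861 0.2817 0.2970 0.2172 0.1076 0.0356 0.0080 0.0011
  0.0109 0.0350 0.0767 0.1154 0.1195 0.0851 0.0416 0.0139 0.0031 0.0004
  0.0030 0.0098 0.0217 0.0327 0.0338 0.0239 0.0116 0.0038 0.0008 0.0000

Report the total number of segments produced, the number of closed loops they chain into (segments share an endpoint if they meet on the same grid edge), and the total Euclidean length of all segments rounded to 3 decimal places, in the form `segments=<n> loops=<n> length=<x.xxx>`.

cell (0,3): code 0100 → (0.256,4.000)–(1.000,3.144)
cell (0,4): code 1100 → (0.102,5.000)–(0.256,4.000)
cell (0,5): code 1100 → (0.555,6.000)–(0.102,5.000)
cell (0,6): code 1000 → (1.000,6.398)–(0.555,6.000)
cell (1,2): code 0100 → (1.304,3.000)–(2.000,2.735)
cell (1,3): code 1110 → (1.000,3.144)–(1.304,3.000)
cell (1,6): code 1001 → (2.000,6.711)–(1.000,6.398)
cell (2,2): code 0110 → (2.000,2.735)–(3.000,2.570)
cell (2,6): code 1001 → (3.000,6.677)–(2.000,6.711)
cell (3,2): code 0110 → (3.000,2.570)–(4.000,2.212)
cell (3,6): code 1001 → (4.000,6.735)–(3.000,6.677)
cell (4,1): code 0100 → (4.494,2.000)–(5.000,1.744)
cell (4,2): code 1110 → (4.000,2.212)–(4.494,2.000)
cell (4,6): code 1001 → (5.000,6.783)–(4.000,6.735)
cell (5,1): code 0110 → (5.000,1.744)–(6.000,1.527)
cell (5,6): code 1001 → (6.000,6.563)–(5.000,6.783)
cell (6,1): code 0110 → (6.000,1.527)–(7.000,1.767)
cell (6,5): code 1011 → (7.000,5.824)–(6.821,6.000)
cell (6,6): code 0001 → (6.821,6.000)–(6.000,6.563)
cell (7,1): code 0010 → (7.000,1.767)–(7.314,2.000)
cell (7,2): code 0111 → (7.314,2.000)–(8.000,2.909)
cell (7,4): code 1011 → (8.000,4.301)–(7.762,5.000)
cell (7,5): code 0001 → (7.762,5.000)–(7.000,5.824)
cell (8,2): code 0010 → (8.000,2.909)–(8.052,3.000)
cell (8,3): code 0011 → (8.052,3.000)–(8.135,4.000)
cell (8,4): code 0001 → (8.135,4.000)–(8.000,4.301)
total: 26 segments, chained into 1 closed loop(s), length Σ = 21.303856

segments=26 loops=1 length=21.304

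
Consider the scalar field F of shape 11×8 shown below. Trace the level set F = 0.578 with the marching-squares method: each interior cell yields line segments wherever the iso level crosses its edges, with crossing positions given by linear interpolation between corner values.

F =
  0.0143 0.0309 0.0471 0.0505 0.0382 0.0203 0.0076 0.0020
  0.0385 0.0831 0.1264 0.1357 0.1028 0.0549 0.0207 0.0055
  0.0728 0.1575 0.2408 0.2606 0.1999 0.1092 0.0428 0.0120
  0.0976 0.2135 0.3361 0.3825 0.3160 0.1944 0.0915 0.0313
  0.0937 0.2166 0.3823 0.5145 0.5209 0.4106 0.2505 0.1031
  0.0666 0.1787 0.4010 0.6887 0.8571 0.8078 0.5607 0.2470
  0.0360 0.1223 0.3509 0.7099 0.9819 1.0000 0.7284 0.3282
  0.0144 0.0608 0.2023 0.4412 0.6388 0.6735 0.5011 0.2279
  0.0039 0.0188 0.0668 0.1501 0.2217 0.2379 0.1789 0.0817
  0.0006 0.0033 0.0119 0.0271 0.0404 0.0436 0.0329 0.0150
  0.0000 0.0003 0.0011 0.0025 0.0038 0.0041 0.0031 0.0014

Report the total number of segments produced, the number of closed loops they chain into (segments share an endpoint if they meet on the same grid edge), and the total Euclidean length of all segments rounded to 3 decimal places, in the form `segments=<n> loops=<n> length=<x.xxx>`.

segments=14 loops=1 length=10.718

cell (4,2): code 0100 → (4.365,3.000)–(5.000,2.615)
cell (4,3): code 1100 → (4.170,4.000)–(4.365,3.000)
cell (4,4): code 1100 → (4.421,5.000)–(4.170,4.000)
cell (4,5): code 1000 → (5.000,5.930)–(4.421,5.000)
cell (5,2): code 0110 → (5.000,2.615)–(6.000,2.633)
cell (5,5): code 1101 → (5.103,6.000)–(5.000,5.930)
cell (5,6): code 1000 → (6.000,6.376)–(5.103,6.000)
cell (6,2): code 0010 → (6.000,2.633)–(6.491,3.000)
cell (6,3): code 0111 → (6.491,3.000)–(7.000,3.692)
cell (6,5): code 1011 → (7.000,5.554)–(6.662,6.000)
cell (6,6): code 0001 → (6.662,6.000)–(6.000,6.376)
cell (7,3): code 0010 → (7.000,3.692)–(7.146,4.000)
cell (7,4): code 0011 → (7.146,4.000)–(7.219,5.000)
cell (7,5): code 0001 → (7.219,5.000)–(7.000,5.554)
total: 14 segments, chained into 1 closed loop(s), length Σ = 10.717544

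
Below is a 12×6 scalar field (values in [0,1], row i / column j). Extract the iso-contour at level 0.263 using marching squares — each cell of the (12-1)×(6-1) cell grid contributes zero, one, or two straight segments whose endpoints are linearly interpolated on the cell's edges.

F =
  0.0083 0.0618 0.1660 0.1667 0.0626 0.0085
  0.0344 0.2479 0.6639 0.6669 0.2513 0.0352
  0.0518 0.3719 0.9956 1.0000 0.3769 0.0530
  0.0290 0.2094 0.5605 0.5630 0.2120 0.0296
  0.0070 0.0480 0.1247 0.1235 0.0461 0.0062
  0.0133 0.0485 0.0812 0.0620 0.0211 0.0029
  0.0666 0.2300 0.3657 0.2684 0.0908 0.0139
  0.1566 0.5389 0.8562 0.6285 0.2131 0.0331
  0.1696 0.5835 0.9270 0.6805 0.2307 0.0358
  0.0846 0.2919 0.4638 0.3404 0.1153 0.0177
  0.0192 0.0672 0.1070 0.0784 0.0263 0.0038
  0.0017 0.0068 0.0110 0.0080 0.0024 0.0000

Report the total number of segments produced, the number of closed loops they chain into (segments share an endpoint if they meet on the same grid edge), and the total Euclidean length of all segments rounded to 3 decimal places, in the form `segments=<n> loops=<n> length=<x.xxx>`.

segments=28 loops=2 length=22.845

cell (0,1): code 0100 → (0.195,2.000)–(1.000,1.036)
cell (0,2): code 1100 → (0.193,3.000)–(0.195,2.000)
cell (0,3): code 1000 → (1.000,3.972)–(0.193,3.000)
cell (1,0): code 0100 → (1.122,1.000)–(2.000,0.660)
cell (1,1): code 1110 → (1.000,1.036)–(1.122,1.000)
cell (1,3): code 1101 → (1.093,4.000)–(1.000,3.972)
cell (1,4): code 1000 → (2.000,4.352)–(1.093,4.000)
cell (2,0): code 0010 → (2.000,0.660)–(2.670,1.000)
cell (2,1): code 0111 → (2.670,1.000)–(3.000,1.153)
cell (2,3): code 1011 → (3.000,3.855)–(2.691,4.000)
cell (2,4): code 0001 → (2.691,4.000)–(2.000,4.352)
cell (3,1): code 0010 → (3.000,1.153)–(3.683,2.000)
cell (3,2): code 0011 → (3.683,2.000)–(3.683,3.000)
cell (3,3): code 0001 → (3.683,3.000)–(3.000,3.855)
cell (5,1): code 0100 → (5.639,2.000)–(6.000,1.243)
cell (5,2): code 1100 → (5.974,3.000)–(5.639,2.000)
cell (5,3): code 1000 → (6.000,3.030)–(5.974,3.000)
cell (6,0): code 0100 → (6.107,1.000)–(7.000,0.278)
cell (6,1): code 1110 → (6.000,1.243)–(6.107,1.000)
cell (6,3): code 1001 → (7.000,3.880)–(6.000,3.030)
cell (7,0): code 0110 → (7.000,0.278)–(8.000,0.226)
cell (7,3): code 1001 → (8.000,3.928)–(7.000,3.880)
cell (8,0): code 0110 → (8.000,0.226)–(9.000,0.861)
cell (8,3): code 1001 → (9.000,3.344)–(8.000,3.928)
cell (9,0): code 0010 → (9.000,0.861)–(9.129,1.000)
cell (9,1): code 0011 → (9.129,1.000)–(9.563,2.000)
cell (9,2): code 0011 → (9.563,2.000)–(9.295,3.000)
cell (9,3): code 0001 → (9.295,3.000)–(9.000,3.344)
total: 28 segments, chained into 2 closed loop(s), length Σ = 22.844727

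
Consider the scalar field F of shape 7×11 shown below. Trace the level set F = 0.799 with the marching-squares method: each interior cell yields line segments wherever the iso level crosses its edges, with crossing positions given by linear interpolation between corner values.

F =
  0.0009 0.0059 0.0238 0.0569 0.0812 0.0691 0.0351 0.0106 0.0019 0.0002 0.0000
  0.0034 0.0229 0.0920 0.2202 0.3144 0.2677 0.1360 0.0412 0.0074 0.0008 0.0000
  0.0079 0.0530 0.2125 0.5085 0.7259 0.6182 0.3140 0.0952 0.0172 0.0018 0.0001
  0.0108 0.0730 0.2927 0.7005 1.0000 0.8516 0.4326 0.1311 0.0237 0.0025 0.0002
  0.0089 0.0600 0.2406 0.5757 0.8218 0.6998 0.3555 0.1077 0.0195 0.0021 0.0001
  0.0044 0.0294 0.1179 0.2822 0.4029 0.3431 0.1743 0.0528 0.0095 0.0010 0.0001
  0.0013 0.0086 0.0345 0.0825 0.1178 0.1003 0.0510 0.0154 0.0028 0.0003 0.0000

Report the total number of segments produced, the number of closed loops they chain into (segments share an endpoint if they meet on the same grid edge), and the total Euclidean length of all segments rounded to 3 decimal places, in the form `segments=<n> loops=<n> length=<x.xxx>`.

cell (2,3): code 0100 → (2.267,4.000)–(3.000,3.329)
cell (2,4): code 1100 → (2.775,5.000)–(2.267,4.000)
cell (2,5): code 1000 → (3.000,5.126)–(2.775,5.000)
cell (3,3): code 0110 → (3.000,3.329)–(4.000,3.907)
cell (3,4): code 1011 → (4.000,4.187)–(3.347,5.000)
cell (3,5): code 0001 → (3.347,5.000)–(3.000,5.126)
cell (4,3): code 0010 → (4.000,3.907)–(4.054,4.000)
cell (4,4): code 0001 → (4.054,4.000)–(4.000,4.187)
total: 8 segments, chained into 1 closed loop(s), length Σ = 5.242715

segments=8 loops=1 length=5.243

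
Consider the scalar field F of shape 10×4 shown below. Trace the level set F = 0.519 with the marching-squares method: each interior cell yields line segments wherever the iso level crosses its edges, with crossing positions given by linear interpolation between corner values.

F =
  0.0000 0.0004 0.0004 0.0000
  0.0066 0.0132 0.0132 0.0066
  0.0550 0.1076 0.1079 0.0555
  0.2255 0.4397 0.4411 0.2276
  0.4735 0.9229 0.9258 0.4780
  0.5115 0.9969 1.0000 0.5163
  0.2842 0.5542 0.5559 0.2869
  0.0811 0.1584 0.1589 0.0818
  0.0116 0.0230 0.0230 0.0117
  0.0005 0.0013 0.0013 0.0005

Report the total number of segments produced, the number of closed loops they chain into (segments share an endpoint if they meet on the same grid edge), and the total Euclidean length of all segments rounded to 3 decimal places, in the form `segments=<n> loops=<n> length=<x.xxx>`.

segments=10 loops=1 length=9.427

cell (3,0): code 0100 → (3.164,1.000)–(4.000,0.101)
cell (3,1): code 1100 → (3.161,2.000)–(3.164,1.000)
cell (3,2): code 1000 → (4.000,2.908)–(3.161,2.000)
cell (4,0): code 0110 → (4.000,0.101)–(5.000,0.015)
cell (4,2): code 1001 → (5.000,2.994)–(4.000,2.908)
cell (5,0): code 0110 → (5.000,0.015)–(6.000,0.870)
cell (5,2): code 1001 → (6.000,2.137)–(5.000,2.994)
cell (6,0): code 0010 → (6.000,0.870)–(6.089,1.000)
cell (6,1): code 0011 → (6.089,1.000)–(6.093,2.000)
cell (6,2): code 0001 → (6.093,2.000)–(6.000,2.137)
total: 10 segments, chained into 1 closed loop(s), length Σ = 9.427359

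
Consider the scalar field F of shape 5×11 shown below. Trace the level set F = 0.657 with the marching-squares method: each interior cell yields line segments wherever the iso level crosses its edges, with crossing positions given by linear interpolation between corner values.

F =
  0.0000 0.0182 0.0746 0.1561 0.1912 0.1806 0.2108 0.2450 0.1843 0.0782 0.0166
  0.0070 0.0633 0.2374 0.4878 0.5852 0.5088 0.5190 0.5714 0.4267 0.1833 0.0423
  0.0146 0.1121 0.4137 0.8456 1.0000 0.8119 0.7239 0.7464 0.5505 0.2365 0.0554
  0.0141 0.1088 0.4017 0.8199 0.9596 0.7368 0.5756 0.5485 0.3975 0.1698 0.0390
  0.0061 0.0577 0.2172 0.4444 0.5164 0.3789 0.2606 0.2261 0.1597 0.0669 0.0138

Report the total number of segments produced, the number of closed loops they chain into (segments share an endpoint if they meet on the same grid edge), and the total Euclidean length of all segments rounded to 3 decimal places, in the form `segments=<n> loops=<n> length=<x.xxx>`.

cell (1,2): code 0100 → (1.473,3.000)–(2.000,2.563)
cell (1,3): code 1100 → (1.173,4.000)–(1.473,3.000)
cell (1,4): code 1100 → (1.489,5.000)–(1.173,4.000)
cell (1,5): code 1100 → (1.673,6.000)–(1.489,5.000)
cell (1,6): code 1100 → (1.489,7.000)–(1.673,6.000)
cell (1,7): code 1000 → (2.000,7.456)–(1.489,7.000)
cell (2,2): code 0110 → (2.000,2.563)–(3.000,2.610)
cell (2,5): code 1011 → (3.000,5.495)–(2.451,6.000)
cell (2,6): code 0011 → (2.451,6.000)–(2.452,7.000)
cell (2,7): code 0001 → (2.452,7.000)–(2.000,7.456)
cell (3,2): code 0010 → (3.000,2.610)–(3.434,3.000)
cell (3,3): code 0011 → (3.434,3.000)–(3.683,4.000)
cell (3,4): code 0011 → (3.683,4.000)–(3.223,5.000)
cell (3,5): code 0001 → (3.223,5.000)–(3.000,5.495)
total: 14 segments, chained into 1 closed loop(s), length Σ = 12.142111

segments=14 loops=1 length=12.142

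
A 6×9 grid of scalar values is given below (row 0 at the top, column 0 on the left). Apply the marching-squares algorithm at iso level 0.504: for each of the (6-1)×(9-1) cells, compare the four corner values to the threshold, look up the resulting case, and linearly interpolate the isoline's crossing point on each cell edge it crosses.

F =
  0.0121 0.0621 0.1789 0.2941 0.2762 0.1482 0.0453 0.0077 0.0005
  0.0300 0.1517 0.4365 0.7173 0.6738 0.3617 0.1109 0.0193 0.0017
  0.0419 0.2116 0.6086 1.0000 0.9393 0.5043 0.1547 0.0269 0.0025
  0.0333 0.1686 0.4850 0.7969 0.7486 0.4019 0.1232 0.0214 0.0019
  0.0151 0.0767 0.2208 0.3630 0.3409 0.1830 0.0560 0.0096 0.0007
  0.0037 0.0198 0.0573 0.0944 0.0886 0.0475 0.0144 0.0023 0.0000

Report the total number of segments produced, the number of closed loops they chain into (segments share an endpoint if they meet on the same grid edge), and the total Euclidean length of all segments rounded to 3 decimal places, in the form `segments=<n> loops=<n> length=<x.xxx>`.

cell (0,2): code 0100 → (0.496,3.000)–(1.000,2.240)
cell (0,3): code 1100 → (0.573,4.000)–(0.496,3.000)
cell (0,4): code 1000 → (1.000,4.544)–(0.573,4.000)
cell (1,1): code 0100 → (1.392,2.000)–(2.000,1.737)
cell (1,2): code 1110 → (1.000,2.240)–(1.392,2.000)
cell (1,4): code 1101 → (1.998,5.000)–(1.000,4.544)
cell (1,5): code 1000 → (2.000,5.001)–(1.998,5.000)
cell (2,1): code 0010 → (2.000,1.737)–(2.846,2.000)
cell (2,2): code 0111 → (2.846,2.000)–(3.000,2.061)
cell (2,4): code 1011 → (3.000,4.706)–(2.003,5.000)
cell (2,5): code 0001 → (2.003,5.000)–(2.000,5.001)
cell (3,2): code 0010 → (3.000,2.061)–(3.675,3.000)
cell (3,3): code 0011 → (3.675,3.000)–(3.600,4.000)
cell (3,4): code 0001 → (3.600,4.000)–(3.000,4.706)
total: 14 segments, chained into 1 closed loop(s), length Σ = 10.007933

segments=14 loops=1 length=10.008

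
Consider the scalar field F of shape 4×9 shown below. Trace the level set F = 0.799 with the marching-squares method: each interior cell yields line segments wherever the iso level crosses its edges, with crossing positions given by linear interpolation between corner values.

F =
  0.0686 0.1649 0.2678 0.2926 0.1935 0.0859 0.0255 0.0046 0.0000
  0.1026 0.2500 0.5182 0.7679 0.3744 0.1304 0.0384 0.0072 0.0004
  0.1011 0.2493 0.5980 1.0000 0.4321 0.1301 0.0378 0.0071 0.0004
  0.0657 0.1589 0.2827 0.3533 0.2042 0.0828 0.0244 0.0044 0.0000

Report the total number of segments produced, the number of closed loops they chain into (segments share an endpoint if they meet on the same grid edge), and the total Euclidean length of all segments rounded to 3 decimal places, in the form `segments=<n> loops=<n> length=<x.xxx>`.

segments=4 loops=1 length=2.995

cell (1,2): code 0100 → (1.134,3.000)–(2.000,2.500)
cell (1,3): code 1000 → (2.000,3.354)–(1.134,3.000)
cell (2,2): code 0010 → (2.000,2.500)–(2.311,3.000)
cell (2,3): code 0001 → (2.311,3.000)–(2.000,3.354)
total: 4 segments, chained into 1 closed loop(s), length Σ = 2.995287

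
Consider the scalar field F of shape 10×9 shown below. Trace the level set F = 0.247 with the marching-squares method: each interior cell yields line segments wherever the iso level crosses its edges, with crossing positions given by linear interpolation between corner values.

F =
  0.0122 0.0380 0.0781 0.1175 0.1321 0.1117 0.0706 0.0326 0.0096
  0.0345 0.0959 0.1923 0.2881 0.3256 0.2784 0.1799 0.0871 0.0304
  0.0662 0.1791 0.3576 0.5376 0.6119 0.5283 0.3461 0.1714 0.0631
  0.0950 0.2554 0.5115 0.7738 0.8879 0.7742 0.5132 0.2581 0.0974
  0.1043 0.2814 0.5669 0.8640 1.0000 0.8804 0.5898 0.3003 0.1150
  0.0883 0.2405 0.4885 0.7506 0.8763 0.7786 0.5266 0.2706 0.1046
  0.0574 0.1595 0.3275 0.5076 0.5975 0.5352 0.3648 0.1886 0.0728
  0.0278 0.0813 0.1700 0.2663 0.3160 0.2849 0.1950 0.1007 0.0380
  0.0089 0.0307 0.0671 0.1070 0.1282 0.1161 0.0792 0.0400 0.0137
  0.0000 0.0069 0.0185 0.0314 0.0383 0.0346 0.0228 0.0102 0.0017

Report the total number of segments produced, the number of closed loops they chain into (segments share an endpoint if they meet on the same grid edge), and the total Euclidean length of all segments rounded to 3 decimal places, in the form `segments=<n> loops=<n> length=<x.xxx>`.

segments=28 loops=1 length=20.593

cell (0,2): code 0100 → (0.759,3.000)–(1.000,2.571)
cell (0,3): code 1100 → (0.594,4.000)–(0.759,3.000)
cell (0,4): code 1100 → (0.812,5.000)–(0.594,4.000)
cell (0,5): code 1000 → (1.000,5.319)–(0.812,5.000)
cell (1,1): code 0100 → (1.331,2.000)–(2.000,1.380)
cell (1,2): code 1110 → (1.000,2.571)–(1.331,2.000)
cell (1,5): code 1101 → (1.404,6.000)–(1.000,5.319)
cell (1,6): code 1000 → (2.000,6.567)–(1.404,6.000)
cell (2,0): code 0100 → (2.890,1.000)–(3.000,0.948)
cell (2,1): code 1110 → (2.000,1.380)–(2.890,1.000)
cell (2,6): code 1101 → (2.872,7.000)–(2.000,6.567)
cell (2,7): code 1000 → (3.000,7.069)–(2.872,7.000)
cell (3,0): code 0110 → (3.000,0.948)–(4.000,0.806)
cell (3,7): code 1001 → (4.000,7.288)–(3.000,7.069)
cell (4,0): code 0010 → (4.000,0.806)–(4.841,1.000)
cell (4,1): code 0111 → (4.841,1.000)–(5.000,1.026)
cell (4,7): code 1001 → (5.000,7.142)–(4.000,7.288)
cell (5,1): code 0110 → (5.000,1.026)–(6.000,1.521)
cell (5,6): code 1011 → (6.000,6.669)–(5.288,7.000)
cell (5,7): code 0001 → (5.288,7.000)–(5.000,7.142)
cell (6,1): code 0010 → (6.000,1.521)–(6.511,2.000)
cell (6,2): code 0111 → (6.511,2.000)–(7.000,2.800)
cell (6,5): code 1011 → (7.000,5.422)–(6.694,6.000)
cell (6,6): code 0001 → (6.694,6.000)–(6.000,6.669)
cell (7,2): code 0010 → (7.000,2.800)–(7.121,3.000)
cell (7,3): code 0011 → (7.121,3.000)–(7.367,4.000)
cell (7,4): code 0011 → (7.367,4.000)–(7.225,5.000)
cell (7,5): code 0001 → (7.225,5.000)–(7.000,5.422)
total: 28 segments, chained into 1 closed loop(s), length Σ = 20.592913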